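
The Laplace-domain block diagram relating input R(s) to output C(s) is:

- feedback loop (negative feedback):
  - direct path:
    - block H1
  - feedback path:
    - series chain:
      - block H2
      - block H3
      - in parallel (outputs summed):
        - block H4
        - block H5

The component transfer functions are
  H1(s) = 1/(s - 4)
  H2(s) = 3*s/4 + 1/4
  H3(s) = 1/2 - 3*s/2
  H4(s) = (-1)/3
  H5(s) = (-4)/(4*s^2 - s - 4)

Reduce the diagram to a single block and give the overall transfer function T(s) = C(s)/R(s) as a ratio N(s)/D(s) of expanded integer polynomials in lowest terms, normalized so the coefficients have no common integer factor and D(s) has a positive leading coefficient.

(1) add H4, H5 (parallel), giving (-4*s^2 + s - 8)/(12*s^2 - 3*s - 12)
(2) combine H2, H3, (H4+H5) in series, giving (36*s^4 - 9*s^3 + 68*s^2 + s - 8)/(96*s^2 - 24*s - 96)
(3) reduce the feedback loop with forward H1 and return (H2*H3*(H4+H5)) - this is the overall T(s), already in the required normalized form

Hence the answer: (96*s^2 - 24*s - 96)/(36*s^4 + 87*s^3 - 340*s^2 + s + 376)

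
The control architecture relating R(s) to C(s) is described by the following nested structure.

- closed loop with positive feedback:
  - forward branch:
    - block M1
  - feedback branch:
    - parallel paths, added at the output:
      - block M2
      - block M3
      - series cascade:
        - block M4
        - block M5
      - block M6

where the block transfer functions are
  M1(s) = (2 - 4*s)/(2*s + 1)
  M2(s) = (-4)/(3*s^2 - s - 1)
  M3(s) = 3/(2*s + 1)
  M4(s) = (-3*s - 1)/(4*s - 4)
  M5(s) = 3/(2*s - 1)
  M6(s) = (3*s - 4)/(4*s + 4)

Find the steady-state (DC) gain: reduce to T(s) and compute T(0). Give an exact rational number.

Step 1: combine M4, M5 in series gives (-9*s - 3)/(8*s^2 - 12*s + 4)
Step 2: combine M2, M3, (M4*M5), M6 in parallel gives (36*s^6 - 78*s^5 - 150*s^4 - 51*s^3 + 162*s^2 + 30*s - 21)/(48*s^6 - 16*s^5 - 76*s^4 + 20*s^3 + 32*s^2 - 4*s - 4)
Step 3: apply the feedback formula to M1, (M2+M3+(M4*M5)+M6) gives (-48*s^6 + 16*s^5 + 76*s^4 - 20*s^3 - 32*s^2 + 4*s + 4)/(60*s^6 - 62*s^5 - 184*s^4 - 77*s^3 + 170*s^2 + 40*s - 19)
The step-3 result is T(s). Setting s = 0: T(0) = 4/(-19) = -4/19.

Hence the answer: -4/19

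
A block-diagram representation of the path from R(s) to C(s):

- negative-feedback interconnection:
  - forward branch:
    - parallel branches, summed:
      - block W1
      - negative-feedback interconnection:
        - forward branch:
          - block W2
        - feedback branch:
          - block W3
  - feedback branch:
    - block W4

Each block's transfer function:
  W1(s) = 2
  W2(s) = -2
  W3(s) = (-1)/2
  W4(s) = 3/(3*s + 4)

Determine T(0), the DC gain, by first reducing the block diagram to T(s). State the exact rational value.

The answer is 4/7.

Reasoning:
1. apply the feedback formula to W2, W3 -> -1
2. parallel reduction of W1, [W2/(1+W2*W3)] -> 1
3. collapse the loop ((W1+[W2/(1+W2*W3)]) forward, W4 return) -> (3*s + 4)/(3*s + 7)
Step 3 gives the overall T(s). Then T(0) = 4/7.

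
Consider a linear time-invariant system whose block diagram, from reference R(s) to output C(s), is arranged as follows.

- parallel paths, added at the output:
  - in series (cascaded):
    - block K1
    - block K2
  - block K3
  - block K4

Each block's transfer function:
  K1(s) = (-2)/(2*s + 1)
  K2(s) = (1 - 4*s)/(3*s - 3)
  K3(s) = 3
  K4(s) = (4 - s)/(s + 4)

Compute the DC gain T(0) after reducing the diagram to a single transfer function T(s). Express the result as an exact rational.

(1) series reduction of K1, K2; result (8*s - 2)/(6*s^2 - 3*s - 3)
(2) reduce the parallel group (K1*K2), K3, K4; result (12*s^3 + 98*s^2 - 24*s - 56)/(6*s^3 + 21*s^2 - 15*s - 12)
Evaluating the step-2 result (the overall T(s)) at s = 0 gives T(0) = -56/(-12) = 14/3.

Answer: 14/3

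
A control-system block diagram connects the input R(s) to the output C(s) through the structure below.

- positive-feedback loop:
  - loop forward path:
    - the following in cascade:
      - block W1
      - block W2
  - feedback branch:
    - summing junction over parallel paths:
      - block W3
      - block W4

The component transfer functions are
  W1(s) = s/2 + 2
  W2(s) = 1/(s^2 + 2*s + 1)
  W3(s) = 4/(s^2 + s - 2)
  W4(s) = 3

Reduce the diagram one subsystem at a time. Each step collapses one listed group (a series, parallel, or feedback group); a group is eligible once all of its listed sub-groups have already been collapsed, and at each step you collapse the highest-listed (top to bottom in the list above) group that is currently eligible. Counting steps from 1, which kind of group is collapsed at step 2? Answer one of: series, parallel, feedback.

Answer: parallel

Working:
Step 1: cascade W1, W2
Step 2: combine W3, W4 in parallel
Step 3: apply the feedback formula to (W1*W2), (W3+W4)
The group at step 2 is a parallel group.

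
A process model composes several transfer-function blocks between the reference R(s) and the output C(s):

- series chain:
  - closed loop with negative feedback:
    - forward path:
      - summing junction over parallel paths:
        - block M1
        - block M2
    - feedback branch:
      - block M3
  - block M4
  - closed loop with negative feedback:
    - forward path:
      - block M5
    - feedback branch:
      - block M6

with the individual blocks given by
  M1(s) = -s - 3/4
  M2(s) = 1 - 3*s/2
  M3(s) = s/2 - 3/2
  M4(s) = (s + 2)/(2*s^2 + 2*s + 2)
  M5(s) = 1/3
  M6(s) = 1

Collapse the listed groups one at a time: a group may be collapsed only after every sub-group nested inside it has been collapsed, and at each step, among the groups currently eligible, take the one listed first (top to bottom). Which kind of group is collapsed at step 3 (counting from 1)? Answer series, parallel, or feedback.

Reducing step by step:

Step 1. add M1, M2 (parallel)
Step 2. collapse the loop ((M1+M2) forward, M3 return)
Step 3. reduce the feedback loop with forward M5 and return M6
Step 4. series reduction of [(M1+M2)/(1+(M1+M2)*M3)], M4, [M5/(1+M5*M6)]
So the answer for step 3 is feedback.

Answer: feedback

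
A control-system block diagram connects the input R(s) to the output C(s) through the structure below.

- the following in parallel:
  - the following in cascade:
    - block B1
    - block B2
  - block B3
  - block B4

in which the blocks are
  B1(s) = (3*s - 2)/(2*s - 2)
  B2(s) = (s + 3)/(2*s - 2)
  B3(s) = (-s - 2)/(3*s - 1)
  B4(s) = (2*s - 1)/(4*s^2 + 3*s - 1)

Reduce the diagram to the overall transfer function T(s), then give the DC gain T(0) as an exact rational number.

Reducing step by step:

(1) series reduction of B1, B2: (3*s^2 + 7*s - 6)/(4*s^2 - 8*s + 4)
(2) sum the parallel branches (B1*B2), B3, B4: (20*s^5 + 111*s^4 - 71*s^3 + 3*s^2 - 21*s + 6)/(48*s^5 - 76*s^4 - 16*s^3 + 72*s^2 - 32*s + 4)
Step 2 gives the overall T(s). Then T(0) = 6/4 = 3/2.

Answer: 3/2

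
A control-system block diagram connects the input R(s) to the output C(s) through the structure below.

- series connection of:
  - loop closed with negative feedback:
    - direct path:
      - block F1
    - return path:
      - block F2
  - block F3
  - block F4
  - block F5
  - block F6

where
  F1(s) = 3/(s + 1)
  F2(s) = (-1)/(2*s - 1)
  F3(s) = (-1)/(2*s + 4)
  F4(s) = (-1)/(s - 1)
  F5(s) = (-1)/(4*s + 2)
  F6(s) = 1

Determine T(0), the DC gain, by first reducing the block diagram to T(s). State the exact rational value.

Answer: 3/32

Working:
Step 1. collapse the loop (F1 forward, F2 return) -> (6*s - 3)/(2*s^2 + s - 4)
Step 2. combine [F1/(1+F1*F2)], F3, F4, F5, F6 in series -> (3 - 6*s)/(16*s^5 + 32*s^4 - 44*s^3 - 76*s^2 + 40*s + 32)
Evaluating the step-2 result (the overall T(s)) at s = 0 gives T(0) = 3/32.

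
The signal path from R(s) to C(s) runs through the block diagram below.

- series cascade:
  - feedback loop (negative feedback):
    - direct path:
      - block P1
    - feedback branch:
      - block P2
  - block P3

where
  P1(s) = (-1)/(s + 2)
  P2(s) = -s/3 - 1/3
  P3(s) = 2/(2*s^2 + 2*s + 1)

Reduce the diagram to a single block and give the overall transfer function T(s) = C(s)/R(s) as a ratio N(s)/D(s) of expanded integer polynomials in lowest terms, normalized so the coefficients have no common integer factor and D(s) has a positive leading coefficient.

Reducing step by step:

Step 1 - close the feedback loop around P1, P2 gives (-3)/(4*s + 7)
Step 2 - combine [P1/(1+P1*P2)], P3 in series, which is the overall transfer function T(s) = C(s)/R(s) in lowest terms

Answer: (-6)/(8*s^3 + 22*s^2 + 18*s + 7)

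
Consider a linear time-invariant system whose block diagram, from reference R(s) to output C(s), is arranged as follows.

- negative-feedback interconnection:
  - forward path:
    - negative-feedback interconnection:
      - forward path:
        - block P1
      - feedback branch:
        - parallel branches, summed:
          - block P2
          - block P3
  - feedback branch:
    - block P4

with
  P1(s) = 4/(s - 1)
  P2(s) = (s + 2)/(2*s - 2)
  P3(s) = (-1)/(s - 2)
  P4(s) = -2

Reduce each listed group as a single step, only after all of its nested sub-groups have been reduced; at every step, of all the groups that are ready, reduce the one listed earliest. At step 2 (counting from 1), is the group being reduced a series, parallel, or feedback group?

Answer: feedback

Working:
(1) add P2, P3 (parallel)
(2) collapse the loop (P1 forward, (P2+P3) return)
(3) collapse the loop ([P1/(1+P1*(P2+P3))] forward, P4 return)
Step 2: feedback.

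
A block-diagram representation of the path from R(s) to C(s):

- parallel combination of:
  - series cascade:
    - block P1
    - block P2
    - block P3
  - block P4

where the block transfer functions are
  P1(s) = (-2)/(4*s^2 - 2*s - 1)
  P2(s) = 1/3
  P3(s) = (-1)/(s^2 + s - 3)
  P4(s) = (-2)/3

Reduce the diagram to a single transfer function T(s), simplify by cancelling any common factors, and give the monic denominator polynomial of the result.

Step 1 - reduce the series chain P1, P2, P3 -> 2/(12*s^4 + 6*s^3 - 45*s^2 + 15*s + 9)
Step 2 - reduce the parallel group (P1*P2*P3), P4 -> (-8*s^4 - 4*s^3 + 30*s^2 - 10*s - 4)/(12*s^4 + 6*s^3 - 45*s^2 + 15*s + 9)
Step 2 gives the fully reduced T(s), with no common factor left to cancel. The denominator's leading coefficient is 12, so divide each of its coefficients by 12 to get the monic form.

Therefore the answer is s^4 + s^3/2 - 15*s^2/4 + 5*s/4 + 3/4.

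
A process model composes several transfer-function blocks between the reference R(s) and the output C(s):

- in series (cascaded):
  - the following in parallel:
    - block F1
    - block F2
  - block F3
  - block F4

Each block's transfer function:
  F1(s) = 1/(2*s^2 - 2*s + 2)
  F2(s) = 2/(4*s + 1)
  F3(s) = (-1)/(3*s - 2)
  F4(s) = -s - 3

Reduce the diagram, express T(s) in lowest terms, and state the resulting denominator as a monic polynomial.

1. reduce the parallel group F1, F2: (4*s^2 + 5)/(8*s^3 - 6*s^2 + 6*s + 2)
2. combine (F1+F2), F3, F4 in series: (4*s^3 + 12*s^2 + 5*s + 15)/(24*s^4 - 34*s^3 + 30*s^2 - 6*s - 4)
T(s) is the step-2 result (common factors already cancelled). Leading coefficient of the denominator: 24. Divide through by 24 for the monic polynomial.

Therefore the answer is s^4 - 17*s^3/12 + 5*s^2/4 - s/4 - 1/6.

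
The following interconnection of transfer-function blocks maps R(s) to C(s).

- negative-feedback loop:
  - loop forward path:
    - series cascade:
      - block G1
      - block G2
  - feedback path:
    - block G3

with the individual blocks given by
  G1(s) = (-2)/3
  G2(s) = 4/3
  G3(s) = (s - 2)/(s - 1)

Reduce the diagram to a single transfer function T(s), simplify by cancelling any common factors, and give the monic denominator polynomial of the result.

Step 1. reduce the series chain G1, G2, giving (-8)/9
Step 2. collapse the loop ((G1*G2) forward, G3 return), giving (8 - 8*s)/(s + 7)
That last expression is T(s), already simplified, and its denominator is already monic.

Final answer: s + 7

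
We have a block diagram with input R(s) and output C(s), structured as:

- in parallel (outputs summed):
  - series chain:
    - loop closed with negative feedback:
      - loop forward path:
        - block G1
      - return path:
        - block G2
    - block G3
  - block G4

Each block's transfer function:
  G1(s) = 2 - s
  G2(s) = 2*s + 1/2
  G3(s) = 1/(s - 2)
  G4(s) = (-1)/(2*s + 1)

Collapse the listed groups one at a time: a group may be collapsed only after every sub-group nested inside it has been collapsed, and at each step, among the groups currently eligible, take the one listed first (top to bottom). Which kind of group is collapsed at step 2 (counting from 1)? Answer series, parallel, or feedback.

Step 1: collapse the loop (G1 forward, G2 return)
Step 2: series reduction of [G1/(1+G1*G2)], G3
Step 3: sum the parallel branches ([G1/(1+G1*G2)]*G3), G4
Step 2: series.

Answer: series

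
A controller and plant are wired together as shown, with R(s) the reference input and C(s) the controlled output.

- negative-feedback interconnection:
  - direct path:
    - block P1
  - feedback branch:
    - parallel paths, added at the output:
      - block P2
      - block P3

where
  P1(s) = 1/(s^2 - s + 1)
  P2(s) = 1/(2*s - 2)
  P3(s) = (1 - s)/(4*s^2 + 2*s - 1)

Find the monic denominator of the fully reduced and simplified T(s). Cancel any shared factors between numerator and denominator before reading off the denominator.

Reducing step by step:

Step 1. combine P2, P3 in parallel = (2*s^2 + 6*s - 3)/(8*s^3 - 4*s^2 - 6*s + 2)
Step 2. reduce the feedback loop with forward P1 and return (P2+P3) = (8*s^3 - 4*s^2 - 6*s + 2)/(8*s^5 - 12*s^4 + 6*s^3 + 6*s^2 - 2*s - 1)
No further cancellation is possible in the step-2 result, so that is T(s). Its denominator becomes monic after dividing by the leading coefficient 8.

Answer: s^5 - 3*s^4/2 + 3*s^3/4 + 3*s^2/4 - s/4 - 1/8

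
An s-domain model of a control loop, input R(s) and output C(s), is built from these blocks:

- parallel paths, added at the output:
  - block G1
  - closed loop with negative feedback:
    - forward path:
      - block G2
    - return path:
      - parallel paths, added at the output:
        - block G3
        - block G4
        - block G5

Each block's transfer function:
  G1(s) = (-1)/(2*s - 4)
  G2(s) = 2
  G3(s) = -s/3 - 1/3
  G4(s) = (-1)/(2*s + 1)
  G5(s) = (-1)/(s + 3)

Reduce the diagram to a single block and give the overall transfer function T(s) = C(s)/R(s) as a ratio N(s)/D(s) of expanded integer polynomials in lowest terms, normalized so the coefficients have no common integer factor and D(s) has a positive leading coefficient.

Answer: (-28*s^3 - 48*s^2 + 115*s + 51)/(8*s^4 + 8*s^3 - 14*s^2 - 26*s - 84)

Working:
(1) reduce the parallel group G3, G4, G5, giving (-2*s^3 - 9*s^2 - 19*s - 15)/(6*s^2 + 21*s + 9)
(2) feedback reduction of G2, (G3+G4+G5), giving (-12*s^2 - 42*s - 18)/(4*s^3 + 12*s^2 + 17*s + 21)
(3) parallel reduction of G1, [G2/(1+G2*(G3+G4+G5))] - this is the overall T(s), already in the required normalized form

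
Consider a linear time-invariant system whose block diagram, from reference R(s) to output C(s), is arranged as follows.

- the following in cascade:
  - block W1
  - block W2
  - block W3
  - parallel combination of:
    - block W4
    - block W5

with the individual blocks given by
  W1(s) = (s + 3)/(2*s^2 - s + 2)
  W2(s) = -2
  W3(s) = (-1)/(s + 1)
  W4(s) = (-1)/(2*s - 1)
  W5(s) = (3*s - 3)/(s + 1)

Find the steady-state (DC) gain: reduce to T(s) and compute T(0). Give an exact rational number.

[1] add W4, W5 (parallel); result (6*s^2 - 10*s + 2)/(2*s^2 + s - 1)
[2] multiply W1, W2, W3, (W4+W5) (series); result (12*s^3 + 16*s^2 - 56*s + 12)/(4*s^5 + 4*s^4 + s^3 + 4*s^2 + s - 2)
Evaluating the step-2 result (the overall T(s)) at s = 0 gives T(0) = 12/(-2) = -6.

Therefore the answer is -6.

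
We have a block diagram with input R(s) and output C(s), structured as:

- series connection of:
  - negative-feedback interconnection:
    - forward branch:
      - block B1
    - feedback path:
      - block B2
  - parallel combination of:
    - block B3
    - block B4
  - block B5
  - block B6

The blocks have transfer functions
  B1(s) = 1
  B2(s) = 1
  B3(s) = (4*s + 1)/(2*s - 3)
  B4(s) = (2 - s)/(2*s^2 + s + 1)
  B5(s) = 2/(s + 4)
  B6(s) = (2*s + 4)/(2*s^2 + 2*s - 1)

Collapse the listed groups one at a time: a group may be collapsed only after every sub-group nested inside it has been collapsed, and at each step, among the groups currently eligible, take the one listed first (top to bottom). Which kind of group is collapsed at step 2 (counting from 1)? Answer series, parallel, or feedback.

Answer: parallel

Working:
(1) collapse the loop (B1 forward, B2 return)
(2) parallel reduction of B3, B4
(3) reduce the series chain [B1/(1+B1*B2)], (B3+B4), B5, B6
The group at step 2 is a parallel group.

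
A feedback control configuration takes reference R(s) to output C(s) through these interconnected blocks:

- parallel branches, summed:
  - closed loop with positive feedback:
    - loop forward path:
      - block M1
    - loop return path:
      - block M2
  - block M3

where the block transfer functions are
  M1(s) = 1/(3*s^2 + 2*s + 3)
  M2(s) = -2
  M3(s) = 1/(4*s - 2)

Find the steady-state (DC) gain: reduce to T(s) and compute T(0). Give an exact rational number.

(1) reduce the feedback loop with forward M1 and return M2 = 1/(3*s^2 + 2*s + 5)
(2) add [M1/(1-M1*M2)], M3 (parallel) = (3*s^2 + 6*s + 3)/(12*s^3 + 2*s^2 + 16*s - 10)
DC gain: substitute s = 0 into T(s) from step 2: T(0) = 3/(-10) = -3/10.

Final answer: -3/10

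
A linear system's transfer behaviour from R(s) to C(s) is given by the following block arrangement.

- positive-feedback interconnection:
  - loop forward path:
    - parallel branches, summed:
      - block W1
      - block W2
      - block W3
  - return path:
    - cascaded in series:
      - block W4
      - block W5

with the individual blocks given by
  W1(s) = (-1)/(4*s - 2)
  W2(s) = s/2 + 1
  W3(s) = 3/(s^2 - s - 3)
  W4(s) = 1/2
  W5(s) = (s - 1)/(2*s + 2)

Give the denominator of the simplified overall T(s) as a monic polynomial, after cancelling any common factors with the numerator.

Step 1: combine W1, W2, W3 in parallel, giving (2*s^4 + s^3 - 12*s^2 + 6*s + 3)/(4*s^3 - 6*s^2 - 10*s + 6)
Step 2: reduce the series chain W4, W5, giving (s - 1)/(4*s + 4)
Step 3: close the feedback loop around (W1+W2+W3), (W4*W5), giving (-8*s^5 - 12*s^4 + 44*s^3 + 24*s^2 - 36*s - 12)/(2*s^5 - 17*s^4 - 5*s^3 + 82*s^2 + 13*s - 27)
That last expression is T(s), already simplified. Scaling its denominator by 1/2 (the reciprocal of the leading coefficient) yields the monic denominator.

Final answer: s^5 - 17*s^4/2 - 5*s^3/2 + 41*s^2 + 13*s/2 - 27/2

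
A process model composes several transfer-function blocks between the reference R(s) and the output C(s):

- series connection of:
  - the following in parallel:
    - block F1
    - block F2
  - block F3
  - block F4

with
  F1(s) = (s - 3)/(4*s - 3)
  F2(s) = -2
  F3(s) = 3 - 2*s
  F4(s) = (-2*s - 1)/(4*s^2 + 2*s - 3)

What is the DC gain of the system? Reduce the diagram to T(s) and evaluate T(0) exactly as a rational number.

Step 1. add F1, F2 (parallel) = (3 - 7*s)/(4*s - 3)
Step 2. reduce the series chain (F1+F2), F3, F4 = (-28*s^3 + 40*s^2 + 9*s - 9)/(16*s^3 - 4*s^2 - 18*s + 9)
The step-2 result is T(s). Setting s = 0: T(0) = -9/9 = -1.

Therefore the answer is -1.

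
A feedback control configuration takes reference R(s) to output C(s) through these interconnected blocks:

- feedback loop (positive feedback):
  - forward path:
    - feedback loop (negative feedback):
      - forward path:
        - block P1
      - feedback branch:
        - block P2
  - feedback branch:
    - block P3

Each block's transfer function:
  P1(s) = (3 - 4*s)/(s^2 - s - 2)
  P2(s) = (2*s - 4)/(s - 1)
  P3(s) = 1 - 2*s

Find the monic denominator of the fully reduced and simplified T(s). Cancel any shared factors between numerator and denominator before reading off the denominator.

1. close the feedback loop around P1, P2 -> (-4*s^2 + 7*s - 3)/(s^3 - 10*s^2 + 21*s - 10)
2. feedback reduction of [P1/(1+P1*P2)], P3 -> (4*s^2 - 7*s + 3)/(7*s^3 - 8*s^2 - 8*s + 7)
No further cancellation is possible in the step-2 result, so that is T(s). Its denominator becomes monic after dividing by the leading coefficient 7.

Answer: s^3 - 8*s^2/7 - 8*s/7 + 1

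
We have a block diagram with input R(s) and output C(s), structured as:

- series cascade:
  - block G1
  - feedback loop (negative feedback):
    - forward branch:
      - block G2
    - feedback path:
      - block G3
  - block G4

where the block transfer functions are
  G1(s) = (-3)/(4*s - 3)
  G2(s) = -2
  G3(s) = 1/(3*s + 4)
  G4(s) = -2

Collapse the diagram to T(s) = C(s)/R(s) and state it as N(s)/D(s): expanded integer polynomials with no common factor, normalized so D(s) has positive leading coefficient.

[1] collapse the loop (G2 forward, G3 return) -> (-6*s - 8)/(3*s + 2)
[2] reduce the series chain G1, [G2/(1+G2*G3)], G4, which is the overall transfer function T(s) = C(s)/R(s) in lowest terms

Therefore the answer is (-36*s - 48)/(12*s^2 - s - 6).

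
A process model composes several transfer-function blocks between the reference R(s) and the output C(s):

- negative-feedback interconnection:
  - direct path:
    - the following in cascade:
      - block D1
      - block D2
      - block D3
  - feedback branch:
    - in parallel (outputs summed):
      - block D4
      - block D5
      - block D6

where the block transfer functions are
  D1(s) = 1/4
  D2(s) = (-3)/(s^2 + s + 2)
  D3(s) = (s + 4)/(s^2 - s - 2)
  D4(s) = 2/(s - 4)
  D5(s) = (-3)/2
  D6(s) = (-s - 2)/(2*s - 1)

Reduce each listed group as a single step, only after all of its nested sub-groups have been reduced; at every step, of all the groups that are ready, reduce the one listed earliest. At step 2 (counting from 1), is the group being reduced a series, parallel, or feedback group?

Reducing step by step:

Step 1: multiply D1, D2, D3 (series)
Step 2: combine D4, D5, D6 in parallel
Step 3: apply the feedback formula to (D1*D2*D3), (D4+D5+D6)
The group at step 2 is a parallel group.

Answer: parallel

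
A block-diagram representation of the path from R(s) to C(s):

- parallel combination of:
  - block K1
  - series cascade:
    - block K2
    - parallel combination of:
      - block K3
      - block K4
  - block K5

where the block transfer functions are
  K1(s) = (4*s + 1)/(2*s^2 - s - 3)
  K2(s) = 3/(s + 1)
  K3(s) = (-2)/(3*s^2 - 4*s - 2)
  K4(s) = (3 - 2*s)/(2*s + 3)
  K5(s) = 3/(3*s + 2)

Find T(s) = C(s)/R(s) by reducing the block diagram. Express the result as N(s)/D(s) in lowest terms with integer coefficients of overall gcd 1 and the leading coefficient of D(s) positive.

(1) combine K3, K4 in parallel -> (-6*s^3 + 17*s^2 - 12*s - 12)/(6*s^3 + s^2 - 16*s - 6)
(2) cascade K2, (K3+K4) -> (-18*s^3 + 51*s^2 - 36*s - 36)/(6*s^4 + 7*s^3 - 15*s^2 - 22*s - 6)
(3) add K1, (K2*(K3+K4)), K5 (parallel), giving the overall T(s)

Therefore the answer is (462*s^4 - 685*s^3 - 585*s^2 + 460*s + 258)/(36*s^6 + 12*s^5 - 161*s^4 - 99*s^3 + 164*s^2 + 162*s + 36).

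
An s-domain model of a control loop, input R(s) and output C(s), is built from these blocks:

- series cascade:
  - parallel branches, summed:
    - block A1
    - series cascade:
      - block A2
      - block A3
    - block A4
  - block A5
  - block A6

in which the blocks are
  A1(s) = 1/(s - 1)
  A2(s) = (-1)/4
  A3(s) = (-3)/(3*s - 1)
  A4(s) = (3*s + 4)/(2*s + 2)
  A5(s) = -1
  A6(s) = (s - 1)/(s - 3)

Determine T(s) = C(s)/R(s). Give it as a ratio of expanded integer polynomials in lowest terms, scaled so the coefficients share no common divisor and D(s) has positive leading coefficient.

Step 1 - series reduction of A2, A3, giving 3/(12*s - 4)
Step 2 - add A1, (A2*A3), A4 (parallel), giving (18*s^3 + 15*s^2 - 18*s + 1)/(12*s^3 - 4*s^2 - 12*s + 4)
Step 3 - reduce the series chain (A1+(A2*A3)+A4), A5, A6, giving the overall T(s)

Therefore the answer is (-18*s^3 - 15*s^2 + 18*s - 1)/(12*s^3 - 28*s^2 - 28*s + 12).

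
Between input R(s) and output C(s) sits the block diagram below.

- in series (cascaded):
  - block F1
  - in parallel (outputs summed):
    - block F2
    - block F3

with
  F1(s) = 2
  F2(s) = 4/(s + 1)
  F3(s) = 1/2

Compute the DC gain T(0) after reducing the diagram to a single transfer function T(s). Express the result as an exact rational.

First reduce the diagram to T(s).

Step 1 - parallel reduction of F2, F3: (s + 9)/(2*s + 2)
Step 2 - combine F1, (F2+F3) in series: (s + 9)/(s + 1)
Evaluating the step-2 result (the overall T(s)) at s = 0 gives T(0) = 9/1 = 9.

Answer: 9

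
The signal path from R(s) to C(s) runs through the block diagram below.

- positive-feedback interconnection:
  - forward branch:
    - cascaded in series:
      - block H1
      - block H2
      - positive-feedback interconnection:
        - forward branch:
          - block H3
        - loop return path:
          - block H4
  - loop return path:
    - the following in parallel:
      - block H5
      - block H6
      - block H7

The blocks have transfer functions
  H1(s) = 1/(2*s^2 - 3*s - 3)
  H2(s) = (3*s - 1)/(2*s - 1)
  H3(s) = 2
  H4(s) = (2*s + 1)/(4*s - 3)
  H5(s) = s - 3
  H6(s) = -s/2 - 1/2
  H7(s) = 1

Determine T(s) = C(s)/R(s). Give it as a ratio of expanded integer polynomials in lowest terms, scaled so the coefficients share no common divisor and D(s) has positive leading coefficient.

Step 1 - reduce the feedback loop with forward H3 and return H4 = 6/5 - 8*s/5
Step 2 - cascade H1, H2, [H3/(1-H3*H4)] = (-24*s^2 + 26*s - 6)/(20*s^3 - 40*s^2 - 15*s + 15)
Step 3 - combine H5, H6, H7 in parallel = s/2 - 5/2
Step 4 - reduce the feedback loop with forward (H1*H2*[H3/(1-H3*H4)]) and return (H5+H6+H7): this yields T(s), and no further normalization is needed

Hence the answer: (-24*s^2 + 26*s - 6)/(32*s^3 - 113*s^2 + 53*s)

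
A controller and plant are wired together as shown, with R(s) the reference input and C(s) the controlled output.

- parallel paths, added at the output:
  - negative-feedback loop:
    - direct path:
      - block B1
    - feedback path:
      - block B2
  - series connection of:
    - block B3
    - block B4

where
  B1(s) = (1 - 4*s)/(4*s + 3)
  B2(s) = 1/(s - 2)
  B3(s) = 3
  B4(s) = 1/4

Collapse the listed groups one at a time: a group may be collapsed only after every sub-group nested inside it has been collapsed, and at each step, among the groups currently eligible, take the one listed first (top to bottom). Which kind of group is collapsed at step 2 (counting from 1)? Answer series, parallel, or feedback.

Step 1. apply the feedback formula to B1, B2
Step 2. combine B3, B4 in series
Step 3. combine [B1/(1+B1*B2)], (B3*B4) in parallel
The group at step 2 is a series group.

Final answer: series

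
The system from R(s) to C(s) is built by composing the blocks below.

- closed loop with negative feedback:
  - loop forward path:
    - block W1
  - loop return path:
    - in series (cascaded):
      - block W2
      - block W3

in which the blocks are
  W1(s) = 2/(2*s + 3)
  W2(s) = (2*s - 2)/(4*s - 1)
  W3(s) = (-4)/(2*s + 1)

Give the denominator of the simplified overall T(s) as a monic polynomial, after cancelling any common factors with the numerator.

First reduce the diagram to T(s).

[1] multiply W2, W3 (series); result (8 - 8*s)/(8*s^2 + 2*s - 1)
[2] close the feedback loop around W1, (W2*W3); result (16*s^2 + 4*s - 2)/(16*s^3 + 28*s^2 - 12*s + 13)
No further cancellation is possible in the step-2 result, so that is T(s). Its denominator becomes monic after dividing by the leading coefficient 16.

Answer: s^3 + 7*s^2/4 - 3*s/4 + 13/16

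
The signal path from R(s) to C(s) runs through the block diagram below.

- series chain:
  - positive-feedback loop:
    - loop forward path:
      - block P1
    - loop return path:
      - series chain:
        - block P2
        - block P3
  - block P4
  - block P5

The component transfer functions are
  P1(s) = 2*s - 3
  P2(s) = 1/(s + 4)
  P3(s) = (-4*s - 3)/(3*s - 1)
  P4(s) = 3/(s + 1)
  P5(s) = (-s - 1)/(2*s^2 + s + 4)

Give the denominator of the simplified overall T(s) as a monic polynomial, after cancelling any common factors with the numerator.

1. reduce the series chain P2, P3 -> (-4*s - 3)/(3*s^2 + 11*s - 4)
2. reduce the feedback loop with forward P1 and return (P2*P3) -> (6*s^3 + 13*s^2 - 41*s + 12)/(11*s^2 + 5*s - 13)
3. combine [P1/(1-P1*(P2*P3))], P4, P5 in series -> (-18*s^3 - 39*s^2 + 123*s - 36)/(22*s^4 + 21*s^3 + 23*s^2 + 7*s - 52)
T(s) is the step-3 result (common factors already cancelled). Leading coefficient of the denominator: 22. Divide through by 22 for the monic polynomial.

Final answer: s^4 + 21*s^3/22 + 23*s^2/22 + 7*s/22 - 26/11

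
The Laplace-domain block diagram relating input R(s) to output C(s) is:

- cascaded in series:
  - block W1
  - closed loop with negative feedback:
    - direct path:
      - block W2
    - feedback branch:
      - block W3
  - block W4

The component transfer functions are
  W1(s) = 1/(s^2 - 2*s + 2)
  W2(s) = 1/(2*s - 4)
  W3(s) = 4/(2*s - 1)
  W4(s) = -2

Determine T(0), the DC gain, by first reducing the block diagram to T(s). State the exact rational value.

(1) close the feedback loop around W2, W3 gives (2*s - 1)/(4*s^2 - 10*s + 8)
(2) reduce the series chain W1, [W2/(1+W2*W3)], W4 gives (1 - 2*s)/(2*s^4 - 9*s^3 + 18*s^2 - 18*s + 8)
DC gain: substitute s = 0 into T(s) from step 2: T(0) = 1/8.

Therefore the answer is 1/8.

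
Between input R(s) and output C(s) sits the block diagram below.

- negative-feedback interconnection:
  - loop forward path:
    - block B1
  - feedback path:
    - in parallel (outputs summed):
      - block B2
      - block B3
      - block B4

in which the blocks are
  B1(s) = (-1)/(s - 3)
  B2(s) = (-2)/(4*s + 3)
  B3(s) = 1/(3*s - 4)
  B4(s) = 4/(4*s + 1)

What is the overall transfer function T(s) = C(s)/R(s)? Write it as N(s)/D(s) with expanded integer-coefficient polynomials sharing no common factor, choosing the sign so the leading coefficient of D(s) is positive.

First reduce the diagram to T(s).

Step 1 - add B2, B3, B4 (parallel); result (40*s^2 + 14*s - 37)/(48*s^3 - 16*s^2 - 55*s - 12)
Step 2 - close the feedback loop around B1, (B2+B3+B4) - this is the overall T(s), already in the required normalized form

Answer: (-48*s^3 + 16*s^2 + 55*s + 12)/(48*s^4 - 160*s^3 - 47*s^2 + 139*s + 73)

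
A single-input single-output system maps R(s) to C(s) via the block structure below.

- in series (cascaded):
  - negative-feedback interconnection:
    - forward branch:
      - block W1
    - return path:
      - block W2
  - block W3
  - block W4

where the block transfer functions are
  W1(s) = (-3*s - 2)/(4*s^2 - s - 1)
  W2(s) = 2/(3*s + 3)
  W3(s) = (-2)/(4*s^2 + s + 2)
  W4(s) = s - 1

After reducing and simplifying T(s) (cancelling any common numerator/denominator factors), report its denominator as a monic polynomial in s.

The answer is s^5 + s^4 - 5*s^3/16 - 11*s^2/24 - 31*s/48 - 7/24.

Reasoning:
Step 1. apply the feedback formula to W1, W2; result (-9*s^2 - 15*s - 6)/(12*s^3 + 9*s^2 - 12*s - 7)
Step 2. series reduction of [W1/(1+W1*W2)], W3, W4; result (18*s^3 + 12*s^2 - 18*s - 12)/(48*s^5 + 48*s^4 - 15*s^3 - 22*s^2 - 31*s - 14)
T(s) is the step-2 result (common factors already cancelled). Leading coefficient of the denominator: 48. Divide through by 48 for the monic polynomial.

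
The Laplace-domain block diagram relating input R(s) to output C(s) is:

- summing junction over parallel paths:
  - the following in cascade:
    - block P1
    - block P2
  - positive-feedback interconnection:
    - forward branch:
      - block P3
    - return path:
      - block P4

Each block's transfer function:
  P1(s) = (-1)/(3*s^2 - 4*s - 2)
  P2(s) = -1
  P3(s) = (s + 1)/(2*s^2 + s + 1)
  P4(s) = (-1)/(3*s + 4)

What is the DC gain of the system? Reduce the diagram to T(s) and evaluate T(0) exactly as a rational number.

First reduce the diagram to T(s).

1. reduce the series chain P1, P2; result 1/(3*s^2 - 4*s - 2)
2. reduce the feedback loop with forward P3 and return P4; result (3*s^2 + 7*s + 4)/(6*s^3 + 11*s^2 + 8*s + 5)
3. sum the parallel branches (P1*P2), [P3/(1-P3*P4)]; result (9*s^4 + 15*s^3 - 11*s^2 - 22*s - 3)/(18*s^5 + 9*s^4 - 32*s^3 - 39*s^2 - 36*s - 10)
Step 3 gives the overall T(s). Then T(0) = -3/(-10) = 3/10.

Answer: 3/10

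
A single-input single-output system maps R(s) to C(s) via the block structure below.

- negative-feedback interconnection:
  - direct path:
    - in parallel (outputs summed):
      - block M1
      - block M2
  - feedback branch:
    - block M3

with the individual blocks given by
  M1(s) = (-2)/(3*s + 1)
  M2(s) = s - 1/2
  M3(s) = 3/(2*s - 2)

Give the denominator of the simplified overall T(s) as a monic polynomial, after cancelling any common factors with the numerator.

Reducing step by step:

Step 1 - reduce the parallel group M1, M2; result (6*s^2 - s - 5)/(6*s + 2)
Step 2 - collapse the loop ((M1+M2) forward, M3 return); result (12*s^2 - 2*s - 10)/(30*s + 19)
The result of step 2 is T(s) in lowest terms. Its denominator has leading coefficient 30; dividing the denominator through by 30 makes it monic.

Answer: s + 19/30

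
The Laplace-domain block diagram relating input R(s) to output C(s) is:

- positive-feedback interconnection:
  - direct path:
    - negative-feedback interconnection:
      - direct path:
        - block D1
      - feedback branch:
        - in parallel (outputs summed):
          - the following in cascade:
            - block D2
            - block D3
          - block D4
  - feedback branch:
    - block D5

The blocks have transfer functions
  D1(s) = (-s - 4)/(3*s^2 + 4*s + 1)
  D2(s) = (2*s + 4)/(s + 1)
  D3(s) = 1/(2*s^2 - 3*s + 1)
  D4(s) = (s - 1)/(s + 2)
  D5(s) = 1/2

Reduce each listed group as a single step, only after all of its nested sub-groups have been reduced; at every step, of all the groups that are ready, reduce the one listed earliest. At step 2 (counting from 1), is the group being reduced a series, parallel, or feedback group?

The answer is parallel.

Reasoning:
[1] cascade D2, D3
[2] combine (D2*D3), D4 in parallel
[3] close the feedback loop around D1, ((D2*D3)+D4)
[4] collapse the loop ([D1/(1+D1*((D2*D3)+D4))] forward, D5 return)
So the answer for step 2 is parallel.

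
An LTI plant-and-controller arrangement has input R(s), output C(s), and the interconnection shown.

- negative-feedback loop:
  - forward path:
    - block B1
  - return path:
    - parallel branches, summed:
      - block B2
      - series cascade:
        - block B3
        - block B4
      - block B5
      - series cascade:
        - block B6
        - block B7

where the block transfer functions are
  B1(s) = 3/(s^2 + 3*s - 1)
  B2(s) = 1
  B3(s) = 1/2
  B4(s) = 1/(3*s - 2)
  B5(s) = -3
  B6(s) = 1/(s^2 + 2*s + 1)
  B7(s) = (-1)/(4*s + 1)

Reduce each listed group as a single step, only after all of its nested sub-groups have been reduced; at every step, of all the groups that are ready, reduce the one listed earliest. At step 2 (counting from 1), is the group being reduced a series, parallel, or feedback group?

1. combine B3, B4 in series
2. cascade B6, B7
3. combine B2, (B3*B4), B5, (B6*B7) in parallel
4. collapse the loop (B1 forward, (B2+(B3*B4)+B5+(B6*B7)) return)
At step 2 the group reduced is series.

Hence the answer: series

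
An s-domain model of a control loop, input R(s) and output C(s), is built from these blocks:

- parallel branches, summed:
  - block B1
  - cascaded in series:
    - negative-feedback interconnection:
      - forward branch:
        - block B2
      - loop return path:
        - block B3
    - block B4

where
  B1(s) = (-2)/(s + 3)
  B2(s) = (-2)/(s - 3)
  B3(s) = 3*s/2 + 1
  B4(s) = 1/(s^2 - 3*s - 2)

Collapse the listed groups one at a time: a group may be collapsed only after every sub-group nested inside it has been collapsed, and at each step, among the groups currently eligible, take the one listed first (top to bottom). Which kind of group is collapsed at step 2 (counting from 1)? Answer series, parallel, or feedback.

Step 1: feedback reduction of B2, B3
Step 2: multiply [B2/(1+B2*B3)], B4 (series)
Step 3: add B1, ([B2/(1+B2*B3)]*B4) (parallel)
At step 2 the group reduced is series.

Final answer: series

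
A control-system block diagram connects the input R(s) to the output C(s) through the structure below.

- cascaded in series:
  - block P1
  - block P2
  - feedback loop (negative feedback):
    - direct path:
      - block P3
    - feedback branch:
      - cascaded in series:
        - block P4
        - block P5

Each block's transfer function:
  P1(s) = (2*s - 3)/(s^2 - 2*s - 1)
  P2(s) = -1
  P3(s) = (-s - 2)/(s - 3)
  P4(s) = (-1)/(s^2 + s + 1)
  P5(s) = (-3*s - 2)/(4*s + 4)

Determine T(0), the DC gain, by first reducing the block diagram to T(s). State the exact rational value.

Step 1. reduce the series chain P4, P5 gives (3*s + 2)/(4*s^3 + 8*s^2 + 8*s + 4)
Step 2. feedback reduction of P3, (P4*P5) gives (-4*s^4 - 16*s^3 - 24*s^2 - 20*s - 8)/(4*s^4 - 4*s^3 - 19*s^2 - 28*s - 16)
Step 3. cascade P1, P2, [P3/(1+P3*(P4*P5))] gives (8*s^5 + 20*s^4 - 32*s^2 - 44*s - 24)/(4*s^6 - 12*s^5 - 15*s^4 + 14*s^3 + 59*s^2 + 60*s + 16)
Evaluating the step-3 result (the overall T(s)) at s = 0 gives T(0) = -24/16 = -3/2.

Hence the answer: -3/2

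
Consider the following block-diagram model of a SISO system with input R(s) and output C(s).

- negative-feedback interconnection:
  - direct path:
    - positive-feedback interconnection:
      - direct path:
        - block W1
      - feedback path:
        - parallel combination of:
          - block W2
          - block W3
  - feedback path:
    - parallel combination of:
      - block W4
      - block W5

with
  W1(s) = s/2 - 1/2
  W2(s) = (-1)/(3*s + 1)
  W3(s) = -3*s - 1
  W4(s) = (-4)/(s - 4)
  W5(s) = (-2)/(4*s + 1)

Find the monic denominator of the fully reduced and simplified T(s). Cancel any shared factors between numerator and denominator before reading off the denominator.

Step 1 - sum the parallel branches W2, W3 = (-9*s^2 - 6*s - 2)/(3*s + 1)
Step 2 - collapse the loop (W1 forward, (W2+W3) return) = (3*s^2 - 2*s - 1)/(9*s^3 - 3*s^2 + 2*s)
Step 3 - parallel reduction of W4, W5 = (4 - 18*s)/(4*s^2 - 15*s - 4)
Step 4 - reduce the feedback loop with forward [W1/(1-W1*(W2+W3))] and return (W4+W5) = (12*s^4 - 53*s^3 + 14*s^2 + 23*s + 4)/(36*s^5 - 147*s^4 - 37*s^3 + 30*s^2 + 2*s - 4)
The result of step 4 is T(s) in lowest terms. Its denominator has leading coefficient 36; dividing the denominator through by 36 makes it monic.

Hence the answer: s^5 - 49*s^4/12 - 37*s^3/36 + 5*s^2/6 + s/18 - 1/9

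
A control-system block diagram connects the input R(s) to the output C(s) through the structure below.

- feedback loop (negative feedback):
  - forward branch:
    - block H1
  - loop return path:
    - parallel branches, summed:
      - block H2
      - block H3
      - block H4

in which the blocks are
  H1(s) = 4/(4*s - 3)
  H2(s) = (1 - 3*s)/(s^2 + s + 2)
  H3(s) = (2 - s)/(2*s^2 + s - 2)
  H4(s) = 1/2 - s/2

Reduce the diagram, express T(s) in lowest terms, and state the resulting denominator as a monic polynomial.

Reducing step by step:

Step 1: add H2, H3, H4 (parallel); result (-2*s^5 - s^4 - 14*s^3 + 3*s^2 + 18*s)/(4*s^4 + 6*s^3 + 6*s^2 - 8)
Step 2: apply the feedback formula to H1, (H2+H3+H4); result (8*s^4 + 12*s^3 + 12*s^2 - 16)/(4*s^5 + 4*s^4 - 25*s^3 - 3*s^2 + 20*s + 12)
That last expression is T(s), already simplified. Scaling its denominator by 1/4 (the reciprocal of the leading coefficient) yields the monic denominator.

Answer: s^5 + s^4 - 25*s^3/4 - 3*s^2/4 + 5*s + 3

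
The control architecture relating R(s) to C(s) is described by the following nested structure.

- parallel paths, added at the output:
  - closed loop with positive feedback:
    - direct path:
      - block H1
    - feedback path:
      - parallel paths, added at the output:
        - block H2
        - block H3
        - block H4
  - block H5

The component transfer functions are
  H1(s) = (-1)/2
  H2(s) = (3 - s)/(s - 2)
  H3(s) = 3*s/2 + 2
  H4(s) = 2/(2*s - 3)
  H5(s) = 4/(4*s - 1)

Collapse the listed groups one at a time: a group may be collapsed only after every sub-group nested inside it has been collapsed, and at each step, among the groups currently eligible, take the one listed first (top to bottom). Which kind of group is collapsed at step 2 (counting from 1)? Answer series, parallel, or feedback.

The answer is feedback.

Reasoning:
[1] sum the parallel branches H2, H3, H4
[2] close the feedback loop around H1, (H2+H3+H4)
[3] add [H1/(1-H1*(H2+H3+H4))], H5 (parallel)
The group at step 2 is a feedback group.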